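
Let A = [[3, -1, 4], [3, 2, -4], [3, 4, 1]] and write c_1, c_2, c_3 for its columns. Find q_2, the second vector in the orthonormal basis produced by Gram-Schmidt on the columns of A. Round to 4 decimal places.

q_2 = (-0.7493, 0.0937, 0.6556)

q_1 = c_1/‖c_1‖ = (3, 3, 3)/5.1962 = (0.5774, 0.5774, 0.5774).
r_{12} = q_1·c_2 = 2.8868.
u_2 = c_2 − 2.8868·q_1 = (-2.6667, 0.3333, 2.3333).
‖u_2‖ = 3.5590, so q_2 = (-0.7493, 0.0937, 0.6556).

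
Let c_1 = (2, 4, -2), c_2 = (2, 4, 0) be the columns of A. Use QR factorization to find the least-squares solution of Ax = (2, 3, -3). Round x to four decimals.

x = (1.5000, -0.7000)

c_1 = (2, 4, -2); ‖c_1‖ = 4.8990, so e_1 = (0.4082, 0.8165, -0.4082).
e_1·c_2 = 0.4082·2 + 0.8165·4 + (-0.4082)·0 = 4.0825.
u_2 = c_2 − 4.0825·e_1 = (0.3333, 0.6667, 1.6667).
‖u_2‖ = 1.8257, so e_2 = (0.1826, 0.3651, 0.9129).
Qᵀb = (4.4907, -1.2780).
Back-substitute: x_2 = -1.2780/1.8257 = -0.7000.
x_1 = (4.4907 − 4.0825·(-0.7000))/4.8990 = 1.5000.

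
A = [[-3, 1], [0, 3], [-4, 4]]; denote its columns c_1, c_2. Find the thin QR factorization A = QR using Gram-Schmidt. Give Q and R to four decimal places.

Q = [[-0.6000, -0.3765], [0.0000, 0.8824], [-0.8000, 0.2824]], R = [[5.0000, -3.8000], [0.0000, 3.4000]]

c_1 = (-3, 0, -4); ‖c_1‖ = 5.0000, so q_1 = (-0.6000, 0.0000, -0.8000).
q_1·c_2 = (-0.6000)·1 + 0.0000·3 + (-0.8000)·4 = -3.8000.
u_2 = c_2 + 3.8000·q_1 = (-1.2800, 3.0000, 0.9600).
‖u_2‖ = 3.4000, so q_2 = (-0.3765, 0.8824, 0.2824).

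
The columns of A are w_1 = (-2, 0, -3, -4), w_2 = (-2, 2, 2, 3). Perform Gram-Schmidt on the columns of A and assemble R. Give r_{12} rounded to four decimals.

r_{12} = -2.5997

w_1 = (-2, 0, -3, -4); ‖w_1‖ = 5.3852, so q_1 = (-0.3714, 0.0000, -0.5571, -0.7428).
r_{12} = q_1·w_2 = -2.5997.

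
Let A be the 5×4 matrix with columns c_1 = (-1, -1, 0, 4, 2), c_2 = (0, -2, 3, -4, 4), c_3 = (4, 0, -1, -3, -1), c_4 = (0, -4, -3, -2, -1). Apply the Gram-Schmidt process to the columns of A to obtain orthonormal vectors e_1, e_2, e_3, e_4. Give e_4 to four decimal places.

e_4 = (-0.3093, -0.7547, -0.5229, -0.1823, -0.1675)

c_1 = (-1, -1, 0, 4, 2); ‖c_1‖ = 4.6904, so e_1 = (-0.2132, -0.2132, 0.0000, 0.8528, 0.4264).
e_1·c_2 = (-0.2132)·0 + (-0.2132)·(-2) + 0.0000·3 + 0.8528·(-4) + 0.4264·4 = -1.2792.
u_2 = c_2 + 1.2792·e_1 = (-0.2727, -2.2727, 3.0000, -2.9091, 4.5455).
‖u_2‖ = 6.5851, so e_2 = (-0.0414, -0.3451, 0.4556, -0.4418, 0.6903).
e_1·c_3 = (-0.2132)·4 + (-0.2132)·0 + 0.0000·(-1) + 0.8528·(-3) + 0.4264·(-1) = -3.8376; e_2·c_3 = (-0.0414)·4 + (-0.3451)·0 + 0.4556·(-1) + (-0.4418)·(-3) + 0.6903·(-1) = 0.0138.
u_3 = c_3 + 3.8376·e_1 − 0.0138·e_2 = (3.1824, -0.8134, -1.0063, 0.2788, 0.6268).
‖u_3‖ = 3.5032, so e_3 = (0.9084, -0.2322, -0.2872, 0.0796, 0.1789).
e_1·c_4 = (-0.2132)·0 + (-0.2132)·(-4) + 0.0000·(-3) + 0.8528·(-2) + 0.4264·(-1) = -1.2792; e_2·c_4 = (-0.0414)·0 + (-0.3451)·(-4) + 0.4556·(-3) + (-0.4418)·(-2) + 0.6903·(-1) = 0.2071; e_3·c_4 = 0.9084·0 + (-0.2322)·(-4) + (-0.2872)·(-3) + 0.0796·(-2) + 0.1789·(-1) = 1.4524.
u_4 = c_4 + 1.2792·e_1 − 0.2071·e_2 − 1.4524·e_3 = (-1.5835, -3.8640, -2.6771, -0.9332, -0.8574).
‖u_4‖ = 5.1197, so e_4 = (-0.3093, -0.7547, -0.5229, -0.1823, -0.1675).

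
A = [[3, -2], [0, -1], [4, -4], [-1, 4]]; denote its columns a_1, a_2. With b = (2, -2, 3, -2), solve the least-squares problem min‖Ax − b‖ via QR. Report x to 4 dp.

x = (0.5874, -0.1818)

a_1 = (3, 0, 4, -1); ‖a_1‖ = 5.0990, so e_1 = (0.5883, 0.0000, 0.7845, -0.1961).
e_1·a_2 = 0.5883·(-2) + 0.0000·(-1) + 0.7845·(-4) + (-0.1961)·4 = -5.0990.
u_2 = a_2 + 5.0990·e_1 = (1.0000, -1.0000, 0.0000, 3.0000).
‖u_2‖ = 3.3166, so e_2 = (0.3015, -0.3015, 0.0000, 0.9045).
Qᵀb = (3.9223, -0.6030).
Back-substitute: x_2 = -0.6030/3.3166 = -0.1818.
x_1 = (3.9223 + 5.0990·(-0.1818))/5.0990 = 0.5874.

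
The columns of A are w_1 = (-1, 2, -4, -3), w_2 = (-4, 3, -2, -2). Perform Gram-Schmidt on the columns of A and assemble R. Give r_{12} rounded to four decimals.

w_1 = (-1, 2, -4, -3); ‖w_1‖ = 5.4772, so e_1 = (-0.1826, 0.3651, -0.7303, -0.5477).
r_{12} = e_1·w_2 = 4.3818.

r_{12} = 4.3818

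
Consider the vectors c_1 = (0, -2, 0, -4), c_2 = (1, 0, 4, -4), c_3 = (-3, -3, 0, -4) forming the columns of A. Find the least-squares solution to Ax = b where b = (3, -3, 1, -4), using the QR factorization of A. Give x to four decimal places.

x = (1.9072, 0.0860, -0.7964)

q_1 = c_1/‖c_1‖ = (0, -2, 0, -4)/4.4721 = (0.0000, -0.4472, 0.0000, -0.8944).
r_{12} = q_1·c_2 = 3.5777.
u_2 = c_2 − 3.5777·q_1 = (1.0000, 1.6000, 4.0000, -0.8000).
‖u_2‖ = 4.4944, so q_2 = (0.2225, 0.3560, 0.8900, -0.1780).
r_{13} = q_1·c_3 = 4.9193; r_{23} = q_2·c_3 = -1.0235.
u_3 = c_3 − 4.9193·q_1 + 1.0235·q_2 = (-2.7723, -0.4356, 0.9109, 0.2178).
‖u_3‖ = 2.9585, so q_3 = (-0.9371, -0.1473, 0.3079, 0.0736).
Qᵀb = (4.9193, 1.2015, -2.3561).
Back-substitute: x_3 = -2.3561/2.9585 = -0.7964.
x_2 = (1.2015 + 1.0235·(-0.7964))/4.4944 = 0.0860.
x_1 = (4.9193 − 3.5777·0.0860 − 4.9193·(-0.7964))/4.4721 = 1.9072.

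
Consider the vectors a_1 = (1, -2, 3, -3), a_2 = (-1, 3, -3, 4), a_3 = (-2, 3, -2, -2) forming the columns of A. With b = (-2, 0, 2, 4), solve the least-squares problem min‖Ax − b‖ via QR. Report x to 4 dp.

x = (1.9892, 2.0649, -0.5081)

a_1 = (1, -2, 3, -3); ‖a_1‖ = 4.7958, so q_1 = (0.2085, -0.4170, 0.6255, -0.6255).
q_1·a_2 = 0.2085·(-1) + (-0.4170)·3 + 0.6255·(-3) + (-0.6255)·4 = -5.8384.
u_2 = a_2 + 5.8384·q_1 = (0.2174, 0.5652, 0.6522, 0.3478).
‖u_2‖ = 0.9555, so q_2 = (0.2275, 0.5915, 0.6825, 0.3640).
q_1·a_3 = 0.2085·(-2) + (-0.4170)·3 + 0.6255·(-2) + (-0.6255)·(-2) = -1.6681; q_2·a_3 = 0.2275·(-2) + 0.5915·3 + 0.6825·(-2) + 0.3640·(-2) = -0.7735.
u_3 = a_3 + 1.6681·q_1 + 0.7735·q_2 = (-1.4762, 2.7619, -0.4286, -2.7619).
‖u_3‖ = 4.1975, so q_3 = (-0.3517, 0.6580, -0.1021, -0.6580).
Qᵀb = (-1.6681, 2.3661, -2.1328).
Back-substitute: x_3 = -2.1328/4.1975 = -0.5081.
x_2 = (2.3661 + 0.7735·(-0.5081))/0.9555 = 2.0649.
x_1 = (-1.6681 + 5.8384·2.0649 + 1.6681·(-0.5081))/4.7958 = 1.9892.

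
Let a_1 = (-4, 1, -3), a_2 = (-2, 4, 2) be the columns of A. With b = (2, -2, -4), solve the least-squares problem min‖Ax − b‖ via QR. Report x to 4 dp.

a_1 = (-4, 1, -3); ‖a_1‖ = 5.0990, so q_1 = (-0.7845, 0.1961, -0.5883).
q_1·a_2 = (-0.7845)·(-2) + 0.1961·4 + (-0.5883)·2 = 1.1767.
u_2 = a_2 − 1.1767·q_1 = (-1.0769, 3.7692, 2.6923).
‖u_2‖ = 4.7556, so q_2 = (-0.2265, 0.7926, 0.5661).
Qᵀb = (0.3922, -4.3027).
Back-substitute: x_2 = -4.3027/4.7556 = -0.9048.
x_1 = (0.3922 − 1.1767·(-0.9048))/5.0990 = 0.2857.

x = (0.2857, -0.9048)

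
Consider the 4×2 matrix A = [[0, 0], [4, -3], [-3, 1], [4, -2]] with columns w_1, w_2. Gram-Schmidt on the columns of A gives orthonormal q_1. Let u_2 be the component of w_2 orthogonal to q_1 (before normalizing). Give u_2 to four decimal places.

w_1 = (0, 4, -3, 4); ‖w_1‖ = 6.4031, so q_1 = (0.0000, 0.6247, -0.4685, 0.6247).
q_1·w_2 = 0.0000·0 + 0.6247·(-3) + (-0.4685)·1 + 0.6247·(-2) = -3.5920.
u_2 = w_2 + 3.5920·q_1 = (0.0000, -0.7561, -0.6829, 0.2439).

u_2 = (0.0000, -0.7561, -0.6829, 0.2439)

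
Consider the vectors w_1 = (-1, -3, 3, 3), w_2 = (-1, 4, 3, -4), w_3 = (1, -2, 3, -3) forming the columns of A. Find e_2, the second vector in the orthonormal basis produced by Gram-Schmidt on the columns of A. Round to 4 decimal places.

e_2 = (-0.2535, 0.4226, 0.7606, -0.4226)

w_1 = (-1, -3, 3, 3); ‖w_1‖ = 5.2915, so e_1 = (-0.1890, -0.5669, 0.5669, 0.5669).
e_1·w_2 = (-0.1890)·(-1) + (-0.5669)·4 + 0.5669·3 + 0.5669·(-4) = -2.6458.
u_2 = w_2 + 2.6458·e_1 = (-1.5000, 2.5000, 4.5000, -2.5000).
‖u_2‖ = 5.9161, so e_2 = (-0.2535, 0.4226, 0.7606, -0.4226).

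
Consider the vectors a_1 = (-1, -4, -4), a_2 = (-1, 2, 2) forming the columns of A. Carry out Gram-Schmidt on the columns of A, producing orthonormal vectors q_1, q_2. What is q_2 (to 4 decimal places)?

q_1 = a_1/‖a_1‖ = (-1, -4, -4)/5.7446 = (-0.1741, -0.6963, -0.6963).
r_{12} = q_1·a_2 = -2.6112.
u_2 = a_2 + 2.6112·q_1 = (-1.4545, 0.1818, 0.1818).
‖u_2‖ = 1.4771, so q_2 = (-0.9847, 0.1231, 0.1231).

q_2 = (-0.9847, 0.1231, 0.1231)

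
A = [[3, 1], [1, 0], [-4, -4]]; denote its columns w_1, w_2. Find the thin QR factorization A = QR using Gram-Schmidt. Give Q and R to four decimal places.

Q = [[0.5883, -0.6755], [0.1961, -0.4140], [-0.7845, -0.6101]], R = [[5.0990, 3.7262], [0.0000, 1.7650]]

w_1 = (3, 1, -4); ‖w_1‖ = 5.0990, so e_1 = (0.5883, 0.1961, -0.7845).
e_1·w_2 = 0.5883·1 + 0.1961·0 + (-0.7845)·(-4) = 3.7262.
u_2 = w_2 − 3.7262·e_1 = (-1.1923, -0.7308, -1.0769).
‖u_2‖ = 1.7650, so e_2 = (-0.6755, -0.4140, -0.6101).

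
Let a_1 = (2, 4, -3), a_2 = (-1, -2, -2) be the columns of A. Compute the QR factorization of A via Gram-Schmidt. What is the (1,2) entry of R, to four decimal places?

a_1 = (2, 4, -3); ‖a_1‖ = 5.3852, so q_1 = (0.3714, 0.7428, -0.5571).
r_{12} = q_1·a_2 = -0.7428.

r_{12} = -0.7428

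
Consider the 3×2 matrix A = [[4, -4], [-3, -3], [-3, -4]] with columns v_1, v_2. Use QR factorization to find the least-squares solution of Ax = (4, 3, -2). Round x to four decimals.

v_1 = (4, -3, -3); ‖v_1‖ = 5.8310, so q_1 = (0.6860, -0.5145, -0.5145).
q_1·v_2 = 0.6860·(-4) + (-0.5145)·(-3) + (-0.5145)·(-4) = 0.8575.
u_2 = v_2 − 0.8575·q_1 = (-4.5882, -2.5588, -3.5588).
‖u_2‖ = 6.3454, so q_2 = (-0.7231, -0.4033, -0.5608).
Qᵀb = (2.2295, -2.9804).
Back-substitute: x_2 = -2.9804/6.3454 = -0.4697.
x_1 = (2.2295 − 0.8575·(-0.4697))/5.8310 = 0.4514.

x = (0.4514, -0.4697)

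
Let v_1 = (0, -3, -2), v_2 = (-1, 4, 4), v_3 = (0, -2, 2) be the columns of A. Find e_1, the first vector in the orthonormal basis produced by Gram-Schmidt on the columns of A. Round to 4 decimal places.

e_1 = (0.0000, -0.8321, -0.5547)

v_1 = (0, -3, -2); ‖v_1‖ = 3.6056, so e_1 = (0.0000, -0.8321, -0.5547).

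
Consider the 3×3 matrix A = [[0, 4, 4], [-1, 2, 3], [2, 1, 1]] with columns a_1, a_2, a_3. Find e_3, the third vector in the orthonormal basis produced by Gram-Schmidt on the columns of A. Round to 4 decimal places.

e_3 = (-0.4880, 0.7807, 0.3904)

e_1 = a_1/‖a_1‖ = (0, -1, 2)/2.2361 = (0.0000, -0.4472, 0.8944).
r_{12} = e_1·a_2 = 0.0000.
u_2 = a_2 + 0.0000·e_1 = (4.0000, 2.0000, 1.0000).
‖u_2‖ = 4.5826, so e_2 = (0.8729, 0.4364, 0.2182).
r_{13} = e_1·a_3 = -0.4472; r_{23} = e_2·a_3 = 5.0190.
u_3 = a_3 + 0.4472·e_1 − 5.0190·e_2 = (-0.3810, 0.6095, 0.3048).
‖u_3‖ = 0.7807, so e_3 = (-0.4880, 0.7807, 0.3904).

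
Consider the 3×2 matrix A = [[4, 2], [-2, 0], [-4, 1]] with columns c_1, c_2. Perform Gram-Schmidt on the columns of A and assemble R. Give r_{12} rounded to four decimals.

r_{12} = 0.6667

q_1 = c_1/‖c_1‖ = (4, -2, -4)/6.0000 = (0.6667, -0.3333, -0.6667).
r_{12} = q_1·c_2 = 0.6667.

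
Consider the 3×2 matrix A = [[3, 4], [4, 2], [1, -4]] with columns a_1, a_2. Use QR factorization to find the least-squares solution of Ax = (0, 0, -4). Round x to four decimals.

x = (-0.5882, 0.7059)

a_1 = (3, 4, 1); ‖a_1‖ = 5.0990, so q_1 = (0.5883, 0.7845, 0.1961).
q_1·a_2 = 0.5883·4 + 0.7845·2 + 0.1961·(-4) = 3.1379.
u_2 = a_2 − 3.1379·q_1 = (2.1538, -0.4615, -4.6154).
‖u_2‖ = 5.1141, so q_2 = (0.4212, -0.0902, -0.9025).
Qᵀb = (-0.7845, 3.6099).
Back-substitute: x_2 = 3.6099/5.1141 = 0.7059.
x_1 = (-0.7845 − 3.1379·0.7059)/5.0990 = -0.5882.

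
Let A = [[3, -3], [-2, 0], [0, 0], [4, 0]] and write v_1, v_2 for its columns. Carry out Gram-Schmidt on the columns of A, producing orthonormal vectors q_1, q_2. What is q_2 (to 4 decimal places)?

q_2 = (-0.8305, -0.2491, 0.0000, 0.4983)

v_1 = (3, -2, 0, 4); ‖v_1‖ = 5.3852, so q_1 = (0.5571, -0.3714, 0.0000, 0.7428).
q_1·v_2 = 0.5571·(-3) + (-0.3714)·0 + 0.0000·0 + 0.7428·0 = -1.6713.
u_2 = v_2 + 1.6713·q_1 = (-2.0690, -0.6207, 0.0000, 1.2414).
‖u_2‖ = 2.4914, so q_2 = (-0.8305, -0.2491, 0.0000, 0.4983).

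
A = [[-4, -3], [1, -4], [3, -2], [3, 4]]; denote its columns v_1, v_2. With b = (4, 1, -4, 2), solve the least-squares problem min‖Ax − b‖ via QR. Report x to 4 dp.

x = (-0.6853, 0.2132)

v_1 = (-4, 1, 3, 3); ‖v_1‖ = 5.9161, so e_1 = (-0.6761, 0.1690, 0.5071, 0.5071).
e_1·v_2 = (-0.6761)·(-3) + 0.1690·(-4) + 0.5071·(-2) + 0.5071·4 = 2.3664.
u_2 = v_2 − 2.3664·e_1 = (-1.4000, -4.4000, -3.2000, 2.8000).
‖u_2‖ = 6.2769, so e_2 = (-0.2230, -0.7010, -0.5098, 0.4461).
Qᵀb = (-3.5496, 1.3382).
Back-substitute: x_2 = 1.3382/6.2769 = 0.2132.
x_1 = (-3.5496 − 2.3664·0.2132)/5.9161 = -0.6853.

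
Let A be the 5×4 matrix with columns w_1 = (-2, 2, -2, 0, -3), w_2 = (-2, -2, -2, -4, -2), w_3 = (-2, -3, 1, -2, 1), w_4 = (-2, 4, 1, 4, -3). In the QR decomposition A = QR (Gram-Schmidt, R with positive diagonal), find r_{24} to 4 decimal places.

w_1 = (-2, 2, -2, 0, -3); ‖w_1‖ = 4.5826, so q_1 = (-0.4364, 0.4364, -0.4364, 0.0000, -0.6547).
q_1·w_2 = (-0.4364)·(-2) + 0.4364·(-2) + (-0.4364)·(-2) + 0.0000·(-4) + (-0.6547)·(-2) = 2.1822.
u_2 = w_2 − 2.1822·q_1 = (-1.0476, -2.9524, -1.0476, -4.0000, -0.5714).
‖u_2‖ = 5.2190, so q_2 = (-0.2007, -0.5657, -0.2007, -0.7664, -0.1095).
r_{24} = q_2·w_4 = -4.7993.

r_{24} = -4.7993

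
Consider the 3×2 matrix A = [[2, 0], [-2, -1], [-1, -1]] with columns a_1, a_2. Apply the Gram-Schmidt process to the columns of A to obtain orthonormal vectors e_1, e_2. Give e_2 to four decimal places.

a_1 = (2, -2, -1); ‖a_1‖ = 3.0000, so e_1 = (0.6667, -0.6667, -0.3333).
e_1·a_2 = 0.6667·0 + (-0.6667)·(-1) + (-0.3333)·(-1) = 1.0000.
u_2 = a_2 − 1.0000·e_1 = (-0.6667, -0.3333, -0.6667).
‖u_2‖ = 1.0000, so e_2 = (-0.6667, -0.3333, -0.6667).

e_2 = (-0.6667, -0.3333, -0.6667)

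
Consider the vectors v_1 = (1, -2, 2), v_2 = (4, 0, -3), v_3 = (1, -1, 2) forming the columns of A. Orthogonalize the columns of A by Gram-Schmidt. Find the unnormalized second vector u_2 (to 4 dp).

e_1 = v_1/‖v_1‖ = (1, -2, 2)/3.0000 = (0.3333, -0.6667, 0.6667).
r_{12} = e_1·v_2 = -0.6667.
u_2 = v_2 + 0.6667·e_1 = (4.2222, -0.4444, -2.5556).

u_2 = (4.2222, -0.4444, -2.5556)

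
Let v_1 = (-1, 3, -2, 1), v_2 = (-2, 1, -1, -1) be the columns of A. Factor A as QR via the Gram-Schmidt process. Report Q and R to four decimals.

v_1 = (-1, 3, -2, 1); ‖v_1‖ = 3.8730, so q_1 = (-0.2582, 0.7746, -0.5164, 0.2582).
q_1·v_2 = (-0.2582)·(-2) + 0.7746·1 + (-0.5164)·(-1) + 0.2582·(-1) = 1.5492.
u_2 = v_2 − 1.5492·q_1 = (-1.6000, -0.2000, -0.2000, -1.4000).
‖u_2‖ = 2.1448, so q_2 = (-0.7460, -0.0933, -0.0933, -0.6528).

Q = [[-0.2582, -0.7460], [0.7746, -0.0933], [-0.5164, -0.0933], [0.2582, -0.6528]], R = [[3.8730, 1.5492], [0.0000, 2.1448]]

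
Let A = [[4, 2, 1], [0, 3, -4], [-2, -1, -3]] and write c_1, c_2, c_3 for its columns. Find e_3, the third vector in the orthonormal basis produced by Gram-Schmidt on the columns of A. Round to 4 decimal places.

e_3 = (-0.4472, 0.0000, -0.8944)

e_1 = c_1/‖c_1‖ = (4, 0, -2)/4.4721 = (0.8944, 0.0000, -0.4472).
r_{12} = e_1·c_2 = 2.2361.
u_2 = c_2 − 2.2361·e_1 = (0.0000, 3.0000, 0.0000).
‖u_2‖ = 3.0000, so e_2 = (0.0000, 1.0000, 0.0000).
r_{13} = e_1·c_3 = 2.2361; r_{23} = e_2·c_3 = -4.0000.
u_3 = c_3 − 2.2361·e_1 + 4.0000·e_2 = (-1.0000, 0.0000, -2.0000).
‖u_3‖ = 2.2361, so e_3 = (-0.4472, 0.0000, -0.8944).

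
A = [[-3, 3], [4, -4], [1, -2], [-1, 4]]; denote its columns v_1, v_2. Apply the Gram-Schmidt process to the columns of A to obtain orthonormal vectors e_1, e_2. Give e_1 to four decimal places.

v_1 = (-3, 4, 1, -1); ‖v_1‖ = 5.1962, so e_1 = (-0.5774, 0.7698, 0.1925, -0.1925).

e_1 = (-0.5774, 0.7698, 0.1925, -0.1925)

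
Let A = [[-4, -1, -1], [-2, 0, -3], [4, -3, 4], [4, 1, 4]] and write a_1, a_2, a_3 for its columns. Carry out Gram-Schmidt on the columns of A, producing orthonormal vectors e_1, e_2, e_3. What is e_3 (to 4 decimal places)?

a_1 = (-4, -2, 4, 4); ‖a_1‖ = 7.2111, so e_1 = (-0.5547, -0.2774, 0.5547, 0.5547).
e_1·a_2 = (-0.5547)·(-1) + (-0.2774)·0 + 0.5547·(-3) + 0.5547·1 = -0.5547.
u_2 = a_2 + 0.5547·e_1 = (-1.3077, -0.1538, -2.6923, 1.3077).
‖u_2‖ = 3.2699, so e_2 = (-0.3999, -0.0470, -0.8234, 0.3999).
e_1·a_3 = (-0.5547)·(-1) + (-0.2774)·(-3) + 0.5547·4 + 0.5547·4 = 5.8244; e_2·a_3 = (-0.3999)·(-1) + (-0.0470)·(-3) + (-0.8234)·4 + 0.3999·4 = -1.1527.
u_3 = a_3 − 5.8244·e_1 + 1.1527·e_2 = (1.7698, -1.4388, -0.1799, 1.2302).
‖u_3‖ = 2.5977, so e_3 = (0.6813, -0.5539, -0.0692, 0.4736).

e_3 = (0.6813, -0.5539, -0.0692, 0.4736)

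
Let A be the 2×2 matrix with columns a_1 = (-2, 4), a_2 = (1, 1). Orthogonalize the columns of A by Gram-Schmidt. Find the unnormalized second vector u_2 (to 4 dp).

a_1 = (-2, 4); ‖a_1‖ = 4.4721, so e_1 = (-0.4472, 0.8944).
e_1·a_2 = (-0.4472)·1 + 0.8944·1 = 0.4472.
u_2 = a_2 − 0.4472·e_1 = (1.2000, 0.6000).

u_2 = (1.2000, 0.6000)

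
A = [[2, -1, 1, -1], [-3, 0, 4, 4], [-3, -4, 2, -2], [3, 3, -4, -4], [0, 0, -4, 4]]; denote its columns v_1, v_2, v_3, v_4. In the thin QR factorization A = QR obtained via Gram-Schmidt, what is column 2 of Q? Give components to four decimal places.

e_2 = (-0.5875, 0.4853, -0.5704, 0.3065, 0.0000)

e_1 = v_1/‖v_1‖ = (2, -3, -3, 3, 0)/5.5678 = (0.3592, -0.5388, -0.5388, 0.5388, 0.0000).
r_{12} = e_1·v_2 = 3.4125.
u_2 = v_2 − 3.4125·e_1 = (-2.2258, 1.8387, -2.1613, 1.1613, 0.0000).
‖u_2‖ = 3.7888, so e_2 = (-0.5875, 0.4853, -0.5704, 0.3065, 0.0000).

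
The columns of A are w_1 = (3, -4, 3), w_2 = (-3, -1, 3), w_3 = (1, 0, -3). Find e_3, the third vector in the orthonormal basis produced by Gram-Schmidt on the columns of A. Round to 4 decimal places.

w_1 = (3, -4, 3); ‖w_1‖ = 5.8310, so e_1 = (0.5145, -0.6860, 0.5145).
e_1·w_2 = 0.5145·(-3) + (-0.6860)·(-1) + 0.5145·3 = 0.6860.
u_2 = w_2 − 0.6860·e_1 = (-3.3529, -0.5294, 2.6471).
‖u_2‖ = 4.3046, so e_2 = (-0.7789, -0.1230, 0.6149).
e_1·w_3 = 0.5145·1 + (-0.6860)·0 + 0.5145·(-3) = -1.0290; e_2·w_3 = (-0.7789)·1 + (-0.1230)·0 + 0.6149·(-3) = -2.6237.
u_3 = w_3 + 1.0290·e_1 + 2.6237·e_2 = (-0.5143, -1.0286, -0.8571).
‖u_3‖ = 1.4343, so e_3 = (-0.3586, -0.7171, -0.5976).

e_3 = (-0.3586, -0.7171, -0.5976)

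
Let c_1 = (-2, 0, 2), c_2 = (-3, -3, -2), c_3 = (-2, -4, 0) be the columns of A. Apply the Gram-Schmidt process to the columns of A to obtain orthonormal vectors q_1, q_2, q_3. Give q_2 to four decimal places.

q_2 = (-0.5392, -0.6470, -0.5392)

c_1 = (-2, 0, 2); ‖c_1‖ = 2.8284, so q_1 = (-0.7071, 0.0000, 0.7071).
q_1·c_2 = (-0.7071)·(-3) + 0.0000·(-3) + 0.7071·(-2) = 0.7071.
u_2 = c_2 − 0.7071·q_1 = (-2.5000, -3.0000, -2.5000).
‖u_2‖ = 4.6368, so q_2 = (-0.5392, -0.6470, -0.5392).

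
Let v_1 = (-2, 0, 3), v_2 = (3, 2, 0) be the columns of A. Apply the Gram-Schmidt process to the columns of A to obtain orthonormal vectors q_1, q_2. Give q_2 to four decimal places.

v_1 = (-2, 0, 3); ‖v_1‖ = 3.6056, so q_1 = (-0.5547, 0.0000, 0.8321).
q_1·v_2 = (-0.5547)·3 + 0.0000·2 + 0.8321·0 = -1.6641.
u_2 = v_2 + 1.6641·q_1 = (2.0769, 2.0000, 1.3846).
‖u_2‖ = 3.1986, so q_2 = (0.6493, 0.6253, 0.4329).

q_2 = (0.6493, 0.6253, 0.4329)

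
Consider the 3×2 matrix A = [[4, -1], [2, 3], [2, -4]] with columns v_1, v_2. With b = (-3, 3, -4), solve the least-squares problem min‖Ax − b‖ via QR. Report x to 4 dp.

x = (-0.3333, 1.0000)

q_1 = v_1/‖v_1‖ = (4, 2, 2)/4.8990 = (0.8165, 0.4082, 0.4082).
r_{12} = q_1·v_2 = -1.2247.
u_2 = v_2 + 1.2247·q_1 = (0.0000, 3.5000, -3.5000).
‖u_2‖ = 4.9497, so q_2 = (0.0000, 0.7071, -0.7071).
Qᵀb = (-2.8577, 4.9497).
Back-substitute: x_2 = 4.9497/4.9497 = 1.0000.
x_1 = (-2.8577 + 1.2247·1.0000)/4.8990 = -0.3333.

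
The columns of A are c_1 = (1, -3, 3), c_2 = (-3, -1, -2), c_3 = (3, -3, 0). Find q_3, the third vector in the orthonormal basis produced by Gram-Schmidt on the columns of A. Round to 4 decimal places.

c_1 = (1, -3, 3); ‖c_1‖ = 4.3589, so q_1 = (0.2294, -0.6882, 0.6882).
q_1·c_2 = 0.2294·(-3) + (-0.6882)·(-1) + 0.6882·(-2) = -1.3765.
u_2 = c_2 + 1.3765·q_1 = (-2.6842, -1.9474, -1.0526).
‖u_2‖ = 3.4793, so q_2 = (-0.7715, -0.5597, -0.3025).
q_1·c_3 = 0.2294·3 + (-0.6882)·(-3) + 0.6882·0 = 2.7530; q_2·c_3 = (-0.7715)·3 + (-0.5597)·(-3) + (-0.3025)·0 = -0.6353.
u_3 = c_3 − 2.7530·q_1 + 0.6353·q_2 = (1.8783, -1.4609, -2.0870).
‖u_3‖ = 3.1650, so q_3 = (0.5934, -0.4616, -0.6594).

q_3 = (0.5934, -0.4616, -0.6594)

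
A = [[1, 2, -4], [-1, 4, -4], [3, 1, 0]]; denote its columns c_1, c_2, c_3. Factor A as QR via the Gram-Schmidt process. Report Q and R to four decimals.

Q = [[0.3015, 0.4175, -0.8572], [-0.3015, 0.8946, 0.3297], [0.9045, 0.1590, 0.3956]], R = [[3.3166, 0.3015, 0.0000], [0.0000, 4.5726, -5.2486], [0.0000, 0.0000, 2.1100]]

e_1 = c_1/‖c_1‖ = (1, -1, 3)/3.3166 = (0.3015, -0.3015, 0.9045).
r_{12} = e_1·c_2 = 0.3015.
u_2 = c_2 − 0.3015·e_1 = (1.9091, 4.0909, 0.7273).
‖u_2‖ = 4.5726, so e_2 = (0.4175, 0.8946, 0.1590).
r_{13} = e_1·c_3 = 0.0000; r_{23} = e_2·c_3 = -5.2486.
u_3 = c_3 + 0.0000·e_1 + 5.2486·e_2 = (-1.8087, 0.6957, 0.8348).
‖u_3‖ = 2.1100, so e_3 = (-0.8572, 0.3297, 0.3956).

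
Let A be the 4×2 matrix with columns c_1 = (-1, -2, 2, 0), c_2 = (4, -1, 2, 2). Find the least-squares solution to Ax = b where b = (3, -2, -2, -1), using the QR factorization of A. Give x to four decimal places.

q_1 = c_1/‖c_1‖ = (-1, -2, 2, 0)/3.0000 = (-0.3333, -0.6667, 0.6667, 0.0000).
r_{12} = q_1·c_2 = 0.6667.
u_2 = c_2 − 0.6667·q_1 = (4.2222, -0.5556, 1.5556, 2.0000).
‖u_2‖ = 4.9554, so q_2 = (0.8521, -0.1121, 0.3139, 0.4036).
Qᵀb = (-1.0000, 1.7489).
Back-substitute: x_2 = 1.7489/4.9554 = 0.3529.
x_1 = (-1.0000 − 0.6667·0.3529)/3.0000 = -0.4118.

x = (-0.4118, 0.3529)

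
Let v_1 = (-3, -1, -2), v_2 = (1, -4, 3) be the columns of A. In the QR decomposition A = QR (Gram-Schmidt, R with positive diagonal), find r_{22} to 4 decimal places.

r_{22} = 4.9208

v_1 = (-3, -1, -2); ‖v_1‖ = 3.7417, so e_1 = (-0.8018, -0.2673, -0.5345).
e_1·v_2 = (-0.8018)·1 + (-0.2673)·(-4) + (-0.5345)·3 = -1.3363.
u_2 = v_2 + 1.3363·e_1 = (-0.0714, -4.3571, 2.2857).
r_{22} = ‖u_2‖ = 4.9208.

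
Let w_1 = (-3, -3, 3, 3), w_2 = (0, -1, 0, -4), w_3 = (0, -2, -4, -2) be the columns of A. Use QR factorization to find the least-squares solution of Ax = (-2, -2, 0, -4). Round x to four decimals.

x = (0.3496, 1.1220, 0.2073)

w_1 = (-3, -3, 3, 3); ‖w_1‖ = 6.0000, so e_1 = (-0.5000, -0.5000, 0.5000, 0.5000).
e_1·w_2 = (-0.5000)·0 + (-0.5000)·(-1) + 0.5000·0 + 0.5000·(-4) = -1.5000.
u_2 = w_2 + 1.5000·e_1 = (-0.7500, -1.7500, 0.7500, -3.2500).
‖u_2‖ = 3.8406, so e_2 = (-0.1953, -0.4557, 0.1953, -0.8462).
e_1·w_3 = (-0.5000)·0 + (-0.5000)·(-2) + 0.5000·(-4) + 0.5000·(-2) = -2.0000; e_2·w_3 = (-0.1953)·0 + (-0.4557)·(-2) + 0.1953·(-4) + (-0.8462)·(-2) = 1.8226.
u_3 = w_3 + 2.0000·e_1 − 1.8226·e_2 = (-0.6441, -2.1695, -3.3559, 0.5424).
‖u_3‖ = 4.0839, so e_3 = (-0.1577, -0.5312, -0.8218, 0.1328).
Qᵀb = (0.0000, 4.6868, 0.8467).
Back-substitute: x_3 = 0.8467/4.0839 = 0.2073.
x_2 = (4.6868 − 1.8226·0.2073)/3.8406 = 1.1220.
x_1 = (0.0000 + 1.5000·1.1220 + 2.0000·0.2073)/6.0000 = 0.3496.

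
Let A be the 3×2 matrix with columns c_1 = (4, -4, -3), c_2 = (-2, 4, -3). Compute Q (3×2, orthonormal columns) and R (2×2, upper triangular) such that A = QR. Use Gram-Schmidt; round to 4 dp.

c_1 = (4, -4, -3); ‖c_1‖ = 6.4031, so e_1 = (0.6247, -0.6247, -0.4685).
e_1·c_2 = 0.6247·(-2) + (-0.6247)·4 + (-0.4685)·(-3) = -2.3426.
u_2 = c_2 + 2.3426·e_1 = (-0.5366, 2.5366, -4.0976).
‖u_2‖ = 4.8489, so e_2 = (-0.1107, 0.5231, -0.8450).

Q = [[0.6247, -0.1107], [-0.6247, 0.5231], [-0.4685, -0.8450]], R = [[6.4031, -2.3426], [0.0000, 4.8489]]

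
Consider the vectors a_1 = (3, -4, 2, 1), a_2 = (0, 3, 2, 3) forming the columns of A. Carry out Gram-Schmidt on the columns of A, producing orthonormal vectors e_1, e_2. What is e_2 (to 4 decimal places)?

e_2 = (0.1087, 0.5072, 0.5072, 0.6883)

a_1 = (3, -4, 2, 1); ‖a_1‖ = 5.4772, so e_1 = (0.5477, -0.7303, 0.3651, 0.1826).
e_1·a_2 = 0.5477·0 + (-0.7303)·3 + 0.3651·2 + 0.1826·3 = -0.9129.
u_2 = a_2 + 0.9129·e_1 = (0.5000, 2.3333, 2.3333, 3.1667).
‖u_2‖ = 4.6007, so e_2 = (0.1087, 0.5072, 0.5072, 0.6883).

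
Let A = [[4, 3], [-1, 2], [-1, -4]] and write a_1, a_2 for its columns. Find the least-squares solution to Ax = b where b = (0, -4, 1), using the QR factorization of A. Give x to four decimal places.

x = (0.7822, -0.7914)

q_1 = a_1/‖a_1‖ = (4, -1, -1)/4.2426 = (0.9428, -0.2357, -0.2357).
r_{12} = q_1·a_2 = 3.2998.
u_2 = a_2 − 3.2998·q_1 = (-0.1111, 2.7778, -3.2222).
‖u_2‖ = 4.2557, so q_2 = (-0.0261, 0.6527, -0.7572).
Qᵀb = (0.7071, -3.3680).
Back-substitute: x_2 = -3.3680/4.2557 = -0.7914.
x_1 = (0.7071 − 3.2998·(-0.7914))/4.2426 = 0.7822.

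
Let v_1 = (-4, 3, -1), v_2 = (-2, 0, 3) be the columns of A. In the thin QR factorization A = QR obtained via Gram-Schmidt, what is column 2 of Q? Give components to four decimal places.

e_1 = v_1/‖v_1‖ = (-4, 3, -1)/5.0990 = (-0.7845, 0.5883, -0.1961).
r_{12} = e_1·v_2 = 0.9806.
u_2 = v_2 − 0.9806·e_1 = (-1.2308, -0.5769, 3.1923).
‖u_2‖ = 3.4696, so e_2 = (-0.3547, -0.1663, 0.9201).

e_2 = (-0.3547, -0.1663, 0.9201)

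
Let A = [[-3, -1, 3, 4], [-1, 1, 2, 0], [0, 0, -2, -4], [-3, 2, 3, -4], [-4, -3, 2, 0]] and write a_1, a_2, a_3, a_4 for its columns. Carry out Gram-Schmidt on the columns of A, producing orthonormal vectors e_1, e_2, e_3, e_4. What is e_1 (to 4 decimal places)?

a_1 = (-3, -1, 0, -3, -4); ‖a_1‖ = 5.9161, so e_1 = (-0.5071, -0.1690, 0.0000, -0.5071, -0.6761).

e_1 = (-0.5071, -0.1690, 0.0000, -0.5071, -0.6761)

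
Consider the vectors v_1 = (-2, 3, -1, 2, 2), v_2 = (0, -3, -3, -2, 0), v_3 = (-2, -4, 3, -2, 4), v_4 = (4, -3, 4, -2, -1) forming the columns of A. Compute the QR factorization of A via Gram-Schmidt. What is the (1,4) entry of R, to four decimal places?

v_1 = (-2, 3, -1, 2, 2); ‖v_1‖ = 4.6904, so q_1 = (-0.4264, 0.6396, -0.2132, 0.4264, 0.4264).
r_{14} = q_1·v_4 = -5.7564.

r_{14} = -5.7564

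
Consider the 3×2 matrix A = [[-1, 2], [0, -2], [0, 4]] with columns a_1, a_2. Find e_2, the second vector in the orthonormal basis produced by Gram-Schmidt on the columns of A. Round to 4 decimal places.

e_2 = (0.0000, -0.4472, 0.8944)

a_1 = (-1, 0, 0); ‖a_1‖ = 1.0000, so e_1 = (-1.0000, 0.0000, 0.0000).
e_1·a_2 = (-1.0000)·2 + 0.0000·(-2) + 0.0000·4 = -2.0000.
u_2 = a_2 + 2.0000·e_1 = (0.0000, -2.0000, 4.0000).
‖u_2‖ = 4.4721, so e_2 = (0.0000, -0.4472, 0.8944).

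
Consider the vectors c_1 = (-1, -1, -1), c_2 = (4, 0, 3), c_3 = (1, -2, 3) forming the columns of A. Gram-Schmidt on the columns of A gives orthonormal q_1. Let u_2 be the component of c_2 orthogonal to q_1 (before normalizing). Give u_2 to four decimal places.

u_2 = (1.6667, -2.3333, 0.6667)

c_1 = (-1, -1, -1); ‖c_1‖ = 1.7321, so q_1 = (-0.5774, -0.5774, -0.5774).
q_1·c_2 = (-0.5774)·4 + (-0.5774)·0 + (-0.5774)·3 = -4.0415.
u_2 = c_2 + 4.0415·q_1 = (1.6667, -2.3333, 0.6667).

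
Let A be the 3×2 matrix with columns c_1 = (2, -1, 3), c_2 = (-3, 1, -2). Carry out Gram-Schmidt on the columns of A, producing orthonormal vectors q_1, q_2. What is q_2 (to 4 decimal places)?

q_2 = (-0.8230, 0.0514, 0.5658)

q_1 = c_1/‖c_1‖ = (2, -1, 3)/3.7417 = (0.5345, -0.2673, 0.8018).
r_{12} = q_1·c_2 = -3.4744.
u_2 = c_2 + 3.4744·q_1 = (-1.1429, 0.0714, 0.7857).
‖u_2‖ = 1.3887, so q_2 = (-0.8230, 0.0514, 0.5658).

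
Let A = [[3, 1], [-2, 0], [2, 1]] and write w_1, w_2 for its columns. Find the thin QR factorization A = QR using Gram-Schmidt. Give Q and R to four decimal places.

e_1 = w_1/‖w_1‖ = (3, -2, 2)/4.1231 = (0.7276, -0.4851, 0.4851).
r_{12} = e_1·w_2 = 1.2127.
u_2 = w_2 − 1.2127·e_1 = (0.1176, 0.5882, 0.4118).
‖u_2‖ = 0.7276, so e_2 = (0.1617, 0.8085, 0.5659).

Q = [[0.7276, 0.1617], [-0.4851, 0.8085], [0.4851, 0.5659]], R = [[4.1231, 1.2127], [0.0000, 0.7276]]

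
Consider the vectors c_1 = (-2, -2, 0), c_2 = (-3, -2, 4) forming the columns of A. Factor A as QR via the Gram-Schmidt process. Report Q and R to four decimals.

q_1 = c_1/‖c_1‖ = (-2, -2, 0)/2.8284 = (-0.7071, -0.7071, 0.0000).
r_{12} = q_1·c_2 = 3.5355.
u_2 = c_2 − 3.5355·q_1 = (-0.5000, 0.5000, 4.0000).
‖u_2‖ = 4.0620, so q_2 = (-0.1231, 0.1231, 0.9847).

Q = [[-0.7071, -0.1231], [-0.7071, 0.1231], [0.0000, 0.9847]], R = [[2.8284, 3.5355], [0.0000, 4.0620]]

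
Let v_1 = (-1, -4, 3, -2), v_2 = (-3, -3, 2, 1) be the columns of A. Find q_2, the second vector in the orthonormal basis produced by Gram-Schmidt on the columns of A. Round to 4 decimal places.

v_1 = (-1, -4, 3, -2); ‖v_1‖ = 5.4772, so q_1 = (-0.1826, -0.7303, 0.5477, -0.3651).
q_1·v_2 = (-0.1826)·(-3) + (-0.7303)·(-3) + 0.5477·2 + (-0.3651)·1 = 3.4689.
u_2 = v_2 − 3.4689·q_1 = (-2.3667, -0.4667, 0.1000, 2.2667).
‖u_2‖ = 3.3116, so q_2 = (-0.7147, -0.1409, 0.0302, 0.6845).

q_2 = (-0.7147, -0.1409, 0.0302, 0.6845)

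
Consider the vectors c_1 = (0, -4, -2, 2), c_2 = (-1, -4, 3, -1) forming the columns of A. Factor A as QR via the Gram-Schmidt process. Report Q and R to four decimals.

Q = [[0.0000, -0.2027], [-0.8165, -0.5406], [-0.4082, 0.7433], [0.4082, -0.3379]], R = [[4.8990, 1.6330], [0.0000, 4.9329]]

q_1 = c_1/‖c_1‖ = (0, -4, -2, 2)/4.8990 = (0.0000, -0.8165, -0.4082, 0.4082).
r_{12} = q_1·c_2 = 1.6330.
u_2 = c_2 − 1.6330·q_1 = (-1.0000, -2.6667, 3.6667, -1.6667).
‖u_2‖ = 4.9329, so q_2 = (-0.2027, -0.5406, 0.7433, -0.3379).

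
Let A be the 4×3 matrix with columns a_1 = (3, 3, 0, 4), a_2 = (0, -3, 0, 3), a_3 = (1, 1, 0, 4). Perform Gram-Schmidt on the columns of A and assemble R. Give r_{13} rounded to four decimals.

a_1 = (3, 3, 0, 4); ‖a_1‖ = 5.8310, so q_1 = (0.5145, 0.5145, 0.0000, 0.6860).
r_{13} = q_1·a_3 = 3.7730.

r_{13} = 3.7730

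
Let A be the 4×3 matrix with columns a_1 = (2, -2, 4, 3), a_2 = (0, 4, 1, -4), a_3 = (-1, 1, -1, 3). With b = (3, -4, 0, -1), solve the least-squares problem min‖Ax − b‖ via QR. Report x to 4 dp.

a_1 = (2, -2, 4, 3); ‖a_1‖ = 5.7446, so q_1 = (0.3482, -0.3482, 0.6963, 0.5222).
q_1·a_2 = 0.3482·0 + (-0.3482)·4 + 0.6963·1 + 0.5222·(-4) = -2.7852.
u_2 = a_2 + 2.7852·q_1 = (0.9697, 3.0303, 2.9394, -2.5455).
‖u_2‖ = 5.0242, so q_2 = (0.1930, 0.6031, 0.5850, -0.5066).
q_1·a_3 = 0.3482·(-1) + (-0.3482)·1 + 0.6963·(-1) + 0.5222·3 = 0.1741; q_2·a_3 = 0.1930·(-1) + 0.6031·1 + 0.5850·(-1) + (-0.5066)·3 = -1.6948.
u_3 = a_3 − 0.1741·q_1 + 1.6948·q_2 = (-0.7335, 2.0828, -0.1297, 2.0504).
‖u_3‖ = 3.0162, so q_3 = (-0.2432, 0.6906, -0.0430, 0.6798).
Qᵀb = (1.9149, -1.3269, -4.1716).
Back-substitute: x_3 = -4.1716/3.0162 = -1.3831.
x_2 = (-1.3269 + 1.6948·(-1.3831))/5.0242 = -0.7307.
x_1 = (1.9149 + 2.7852·(-0.7307) − 0.1741·(-1.3831))/5.7446 = 0.0210.

x = (0.0210, -0.7307, -1.3831)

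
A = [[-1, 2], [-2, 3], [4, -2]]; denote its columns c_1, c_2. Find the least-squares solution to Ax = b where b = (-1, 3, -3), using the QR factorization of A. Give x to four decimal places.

c_1 = (-1, -2, 4); ‖c_1‖ = 4.5826, so e_1 = (-0.2182, -0.4364, 0.8729).
e_1·c_2 = (-0.2182)·2 + (-0.4364)·3 + 0.8729·(-2) = -3.4915.
u_2 = c_2 + 3.4915·e_1 = (1.2381, 1.4762, 1.0476).
‖u_2‖ = 2.1931, so e_2 = (0.5646, 0.6731, 0.4777).
Qᵀb = (-3.7097, 0.0217).
Back-substitute: x_2 = 0.0217/2.1931 = 0.0099.
x_1 = (-3.7097 + 3.4915·0.0099)/4.5826 = -0.8020.

x = (-0.8020, 0.0099)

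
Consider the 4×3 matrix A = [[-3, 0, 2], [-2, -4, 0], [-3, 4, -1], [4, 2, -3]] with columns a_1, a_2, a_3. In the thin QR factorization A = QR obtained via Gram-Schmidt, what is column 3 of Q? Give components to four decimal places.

a_1 = (-3, -2, -3, 4); ‖a_1‖ = 6.1644, so q_1 = (-0.4867, -0.3244, -0.4867, 0.6489).
q_1·a_2 = (-0.4867)·0 + (-0.3244)·(-4) + (-0.4867)·4 + 0.6489·2 = 0.6489.
u_2 = a_2 − 0.6489·q_1 = (0.3158, -3.7895, 4.3158, 1.5789).
‖u_2‖ = 5.9648, so q_2 = (0.0529, -0.6353, 0.7235, 0.2647).
q_1·a_3 = (-0.4867)·2 + (-0.3244)·0 + (-0.4867)·(-1) + 0.6489·(-3) = -2.4333; q_2·a_3 = 0.0529·2 + (-0.6353)·0 + 0.7235·(-1) + 0.2647·(-3) = -1.4118.
u_3 = a_3 + 2.4333·q_1 + 1.4118·q_2 = (0.8905, -1.6864, -1.1627, -1.0473).
‖u_3‖ = 2.4669, so q_3 = (0.3610, -0.6836, -0.4713, -0.4245).

q_3 = (0.3610, -0.6836, -0.4713, -0.4245)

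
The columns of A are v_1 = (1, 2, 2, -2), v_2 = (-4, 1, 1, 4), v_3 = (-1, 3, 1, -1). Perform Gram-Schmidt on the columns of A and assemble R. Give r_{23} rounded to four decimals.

r_{23} = 1.7689

q_1 = v_1/‖v_1‖ = (1, 2, 2, -2)/3.6056 = (0.2774, 0.5547, 0.5547, -0.5547).
r_{12} = q_1·v_2 = -2.2188.
u_2 = v_2 + 2.2188·q_1 = (-3.3846, 2.2308, 2.2308, 2.7692).
‖u_2‖ = 5.3923, so q_2 = (-0.6277, 0.4137, 0.4137, 0.5136).
r_{23} = q_2·v_3 = 1.7689.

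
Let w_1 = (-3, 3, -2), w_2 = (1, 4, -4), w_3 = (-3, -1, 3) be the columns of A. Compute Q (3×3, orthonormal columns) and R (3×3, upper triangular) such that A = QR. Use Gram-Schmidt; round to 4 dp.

w_1 = (-3, 3, -2); ‖w_1‖ = 4.6904, so e_1 = (-0.6396, 0.6396, -0.4264).
e_1·w_2 = (-0.6396)·1 + 0.6396·4 + (-0.4264)·(-4) = 3.6244.
u_2 = w_2 − 3.6244·e_1 = (3.3182, 1.6818, -2.4545).
‖u_2‖ = 4.4569, so e_2 = (0.7445, 0.3774, -0.5507).
e_1·w_3 = (-0.6396)·(-3) + 0.6396·(-1) + (-0.4264)·3 = 0.0000; e_2·w_3 = 0.7445·(-3) + 0.3774·(-1) + (-0.5507)·3 = -4.2631.
u_3 = w_3 − 0.0000·e_1 + 4.2631·e_2 = (0.1739, 0.6087, 0.6522).
‖u_3‖ = 0.9089, so e_3 = (0.1913, 0.6697, 0.7175).

Q = [[-0.6396, 0.7445, 0.1913], [0.6396, 0.3774, 0.6697], [-0.4264, -0.5507, 0.7175]], R = [[4.6904, 3.6244, 0.0000], [0.0000, 4.4569, -4.2631], [0.0000, 0.0000, 0.9089]]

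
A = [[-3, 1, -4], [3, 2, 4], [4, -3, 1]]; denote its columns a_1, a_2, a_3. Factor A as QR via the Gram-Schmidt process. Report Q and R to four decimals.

Q = [[-0.5145, 0.0604, -0.8554], [0.5145, 0.8198, -0.2516], [0.6860, -0.5695, -0.4528]], R = [[5.8310, -1.5435, 4.8020], [0.0000, 3.4085, 2.4679], [0.0000, 0.0000, 1.9623]]

a_1 = (-3, 3, 4); ‖a_1‖ = 5.8310, so e_1 = (-0.5145, 0.5145, 0.6860).
e_1·a_2 = (-0.5145)·1 + 0.5145·2 + 0.6860·(-3) = -1.5435.
u_2 = a_2 + 1.5435·e_1 = (0.2059, 2.7941, -1.9412).
‖u_2‖ = 3.4085, so e_2 = (0.0604, 0.8198, -0.5695).
e_1·a_3 = (-0.5145)·(-4) + 0.5145·4 + 0.6860·1 = 4.8020; e_2·a_3 = 0.0604·(-4) + 0.8198·4 + (-0.5695)·1 = 2.4679.
u_3 = a_3 − 4.8020·e_1 − 2.4679·e_2 = (-1.6785, -0.4937, -0.8886).
‖u_3‖ = 1.9623, so e_3 = (-0.8554, -0.2516, -0.4528).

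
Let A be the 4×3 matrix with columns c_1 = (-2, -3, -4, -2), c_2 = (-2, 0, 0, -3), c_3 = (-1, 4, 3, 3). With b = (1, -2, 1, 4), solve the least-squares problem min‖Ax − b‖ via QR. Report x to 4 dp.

e_1 = c_1/‖c_1‖ = (-2, -3, -4, -2)/5.7446 = (-0.3482, -0.5222, -0.6963, -0.3482).
r_{12} = e_1·c_2 = 1.7408.
u_2 = c_2 − 1.7408·e_1 = (-1.3939, 0.9091, 1.2121, -2.3939).
‖u_2‖ = 3.1575, so e_2 = (-0.4415, 0.2879, 0.3839, -0.7582).
r_{13} = e_1·c_3 = -4.8742; r_{23} = e_2·c_3 = 0.4703.
u_3 = c_3 + 4.8742·e_1 − 0.4703·e_2 = (-2.4894, 1.3191, -0.5745, 1.6596).
‖u_3‖ = 3.3198, so e_3 = (-0.7498, 0.3974, -0.1730, 0.4999).
Qᵀb = (-1.3926, -3.6661, 0.2820).
Back-substitute: x_3 = 0.2820/3.3198 = 0.0849.
x_2 = (-3.6661 − 0.4703·0.0849)/3.1575 = -1.1737.
x_1 = (-1.3926 − 1.7408·(-1.1737) + 4.8742·0.0849)/5.7446 = 0.1853.

x = (0.1853, -1.1737, 0.0849)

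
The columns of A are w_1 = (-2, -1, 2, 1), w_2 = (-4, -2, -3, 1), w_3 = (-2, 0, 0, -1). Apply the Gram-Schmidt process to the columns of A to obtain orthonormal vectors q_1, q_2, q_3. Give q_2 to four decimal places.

q_2 = (-0.5721, -0.2860, -0.7628, 0.0953)

w_1 = (-2, -1, 2, 1); ‖w_1‖ = 3.1623, so q_1 = (-0.6325, -0.3162, 0.6325, 0.3162).
q_1·w_2 = (-0.6325)·(-4) + (-0.3162)·(-2) + 0.6325·(-3) + 0.3162·1 = 1.5811.
u_2 = w_2 − 1.5811·q_1 = (-3.0000, -1.5000, -4.0000, 0.5000).
‖u_2‖ = 5.2440, so q_2 = (-0.5721, -0.2860, -0.7628, 0.0953).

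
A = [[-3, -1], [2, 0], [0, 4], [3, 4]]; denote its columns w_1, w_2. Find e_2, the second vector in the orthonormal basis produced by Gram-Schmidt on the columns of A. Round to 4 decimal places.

w_1 = (-3, 2, 0, 3); ‖w_1‖ = 4.6904, so e_1 = (-0.6396, 0.4264, 0.0000, 0.6396).
e_1·w_2 = (-0.6396)·(-1) + 0.4264·0 + 0.0000·4 + 0.6396·4 = 3.1980.
u_2 = w_2 − 3.1980·e_1 = (1.0455, -1.3636, 4.0000, 1.9545).
‖u_2‖ = 4.7721, so e_2 = (0.2191, -0.2858, 0.8382, 0.4096).

e_2 = (0.2191, -0.2858, 0.8382, 0.4096)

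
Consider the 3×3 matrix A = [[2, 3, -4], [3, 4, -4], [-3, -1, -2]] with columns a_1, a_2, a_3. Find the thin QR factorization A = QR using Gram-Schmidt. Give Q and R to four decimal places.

a_1 = (2, 3, -3); ‖a_1‖ = 4.6904, so e_1 = (0.4264, 0.6396, -0.6396).
e_1·a_2 = 0.4264·3 + 0.6396·4 + (-0.6396)·(-1) = 4.4772.
u_2 = a_2 − 4.4772·e_1 = (1.0909, 1.1364, 1.8636).
‖u_2‖ = 2.4402, so e_2 = (0.4471, 0.4657, 0.7637).
e_1·a_3 = 0.4264·(-4) + 0.6396·(-4) + (-0.6396)·(-2) = -2.9848; e_2·a_3 = 0.4471·(-4) + 0.4657·(-4) + 0.7637·(-2) = -5.1784.
u_3 = a_3 + 2.9848·e_1 + 5.1784·e_2 = (-0.4122, 0.3206, 0.0458).
‖u_3‖ = 0.5242, so e_3 = (-0.7863, 0.6116, 0.0874).

Q = [[0.4264, 0.4471, -0.7863], [0.6396, 0.4657, 0.6116], [-0.6396, 0.7637, 0.0874]], R = [[4.6904, 4.4772, -2.9848], [0.0000, 2.4402, -5.1784], [0.0000, 0.0000, 0.5242]]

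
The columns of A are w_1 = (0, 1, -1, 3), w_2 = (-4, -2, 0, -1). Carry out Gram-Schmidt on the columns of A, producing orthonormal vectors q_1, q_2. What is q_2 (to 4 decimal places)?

q_2 = (-0.9243, -0.3571, -0.1050, 0.0840)

q_1 = w_1/‖w_1‖ = (0, 1, -1, 3)/3.3166 = (0.0000, 0.3015, -0.3015, 0.9045).
r_{12} = q_1·w_2 = -1.5076.
u_2 = w_2 + 1.5076·q_1 = (-4.0000, -1.5455, -0.4545, 0.3636).
‖u_2‖ = 4.3275, so q_2 = (-0.9243, -0.3571, -0.1050, 0.0840).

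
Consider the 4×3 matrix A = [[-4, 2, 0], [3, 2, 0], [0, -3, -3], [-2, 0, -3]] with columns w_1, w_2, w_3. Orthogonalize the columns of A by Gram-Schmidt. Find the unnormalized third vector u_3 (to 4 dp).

w_1 = (-4, 3, 0, -2); ‖w_1‖ = 5.3852, so e_1 = (-0.7428, 0.5571, 0.0000, -0.3714).
e_1·w_2 = (-0.7428)·2 + 0.5571·2 + 0.0000·(-3) + (-0.3714)·0 = -0.3714.
u_2 = w_2 + 0.3714·e_1 = (1.7241, 2.2069, -3.0000, -0.1379).
‖u_2‖ = 4.1063, so e_2 = (0.4199, 0.5374, -0.7306, -0.0336).
e_1·w_3 = (-0.7428)·0 + 0.5571·0 + 0.0000·(-3) + (-0.3714)·(-3) = 1.1142; e_2·w_3 = 0.4199·0 + 0.5374·0 + (-0.7306)·(-3) + (-0.0336)·(-3) = 2.2925.
u_3 = w_3 − 1.1142·e_1 − 2.2925·e_2 = (-0.1350, -1.8528, -1.3252, -2.5092).

u_3 = (-0.1350, -1.8528, -1.3252, -2.5092)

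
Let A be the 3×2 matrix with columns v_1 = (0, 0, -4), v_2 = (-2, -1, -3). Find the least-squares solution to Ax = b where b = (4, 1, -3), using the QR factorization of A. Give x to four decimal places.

x = (2.1000, -1.8000)

v_1 = (0, 0, -4); ‖v_1‖ = 4.0000, so e_1 = (0.0000, 0.0000, -1.0000).
e_1·v_2 = 0.0000·(-2) + 0.0000·(-1) + (-1.0000)·(-3) = 3.0000.
u_2 = v_2 − 3.0000·e_1 = (-2.0000, -1.0000, 0.0000).
‖u_2‖ = 2.2361, so e_2 = (-0.8944, -0.4472, 0.0000).
Qᵀb = (3.0000, -4.0249).
Back-substitute: x_2 = -4.0249/2.2361 = -1.8000.
x_1 = (3.0000 − 3.0000·(-1.8000))/4.0000 = 2.1000.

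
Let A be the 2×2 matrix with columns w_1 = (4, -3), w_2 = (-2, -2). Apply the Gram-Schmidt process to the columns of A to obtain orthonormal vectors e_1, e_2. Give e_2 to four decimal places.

e_2 = (-0.6000, -0.8000)

e_1 = w_1/‖w_1‖ = (4, -3)/5.0000 = (0.8000, -0.6000).
r_{12} = e_1·w_2 = -0.4000.
u_2 = w_2 + 0.4000·e_1 = (-1.6800, -2.2400).
‖u_2‖ = 2.8000, so e_2 = (-0.6000, -0.8000).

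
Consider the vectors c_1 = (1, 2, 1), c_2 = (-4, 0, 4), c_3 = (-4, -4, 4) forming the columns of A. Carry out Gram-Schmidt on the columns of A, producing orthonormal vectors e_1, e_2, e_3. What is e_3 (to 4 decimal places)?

e_1 = c_1/‖c_1‖ = (1, 2, 1)/2.4495 = (0.4082, 0.8165, 0.4082).
r_{12} = e_1·c_2 = 0.0000.
u_2 = c_2 + 0.0000·e_1 = (-4.0000, 0.0000, 4.0000).
‖u_2‖ = 5.6569, so e_2 = (-0.7071, 0.0000, 0.7071).
r_{13} = e_1·c_3 = -3.2660; r_{23} = e_2·c_3 = 5.6569.
u_3 = c_3 + 3.2660·e_1 − 5.6569·e_2 = (1.3333, -1.3333, 1.3333).
‖u_3‖ = 2.3094, so e_3 = (0.5774, -0.5774, 0.5774).

e_3 = (0.5774, -0.5774, 0.5774)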